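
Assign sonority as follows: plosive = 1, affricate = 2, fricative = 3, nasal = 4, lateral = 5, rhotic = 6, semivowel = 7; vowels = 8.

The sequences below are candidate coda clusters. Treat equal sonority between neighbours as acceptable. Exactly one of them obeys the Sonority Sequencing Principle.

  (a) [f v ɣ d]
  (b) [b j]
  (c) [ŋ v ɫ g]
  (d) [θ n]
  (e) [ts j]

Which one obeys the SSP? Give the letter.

a

(a) [f v ɣ d]: profile 3-3-3-1 — obeys.
(b) [b j]: profile 1-7 — violates.
(c) [ŋ v ɫ g]: profile 4-3-5-1 — violates.
(d) [θ n]: profile 3-4 — violates.
(e) [ts j]: profile 2-7 — violates.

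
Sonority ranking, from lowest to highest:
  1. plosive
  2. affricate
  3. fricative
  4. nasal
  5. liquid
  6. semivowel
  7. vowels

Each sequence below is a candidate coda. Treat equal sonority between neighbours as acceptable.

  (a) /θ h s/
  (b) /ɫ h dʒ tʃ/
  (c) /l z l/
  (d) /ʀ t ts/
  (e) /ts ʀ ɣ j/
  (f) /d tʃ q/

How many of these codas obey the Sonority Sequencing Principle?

(a) sonority 3-3-3: well-formed.
(b) sonority 5-3-2-2: well-formed.
(c) sonority 5-3-5: ill-formed.
(d) sonority 5-1-2: ill-formed.
(e) sonority 2-5-3-6: ill-formed.
(f) sonority 1-2-1: ill-formed.

2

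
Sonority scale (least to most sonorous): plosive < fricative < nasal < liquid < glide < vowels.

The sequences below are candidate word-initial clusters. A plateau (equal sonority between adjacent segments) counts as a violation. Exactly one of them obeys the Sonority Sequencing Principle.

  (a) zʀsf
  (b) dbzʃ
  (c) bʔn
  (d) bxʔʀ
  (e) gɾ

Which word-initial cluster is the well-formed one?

(a) sonority 2-4-2-2: ill-formed.
(b) sonority 1-1-2-2: ill-formed.
(c) sonority 1-1-3: ill-formed.
(d) sonority 1-2-1-4: ill-formed.
(e) sonority 1-4: well-formed.

e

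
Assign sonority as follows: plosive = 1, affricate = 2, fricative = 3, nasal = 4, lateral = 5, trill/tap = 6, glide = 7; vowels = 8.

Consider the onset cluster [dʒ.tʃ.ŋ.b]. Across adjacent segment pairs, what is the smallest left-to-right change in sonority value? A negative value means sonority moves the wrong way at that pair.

/dʒ/ — affricate, sonority 2.
/tʃ/ — affricate, sonority 2.
/ŋ/ — nasal, sonority 4.
/b/ — plosive, sonority 1.
/dʒ/→/tʃ/: change +0.
/tʃ/→/ŋ/: change +2.
/ŋ/→/b/: change -3.
Minimum = -3.

-3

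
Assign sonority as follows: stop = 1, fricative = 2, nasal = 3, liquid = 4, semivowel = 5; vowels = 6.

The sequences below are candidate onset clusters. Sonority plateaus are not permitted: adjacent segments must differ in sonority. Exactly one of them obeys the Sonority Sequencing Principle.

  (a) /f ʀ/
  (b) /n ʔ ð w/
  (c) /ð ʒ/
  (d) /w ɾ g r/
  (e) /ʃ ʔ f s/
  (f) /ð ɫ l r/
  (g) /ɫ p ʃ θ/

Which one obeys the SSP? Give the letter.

a

(a) sonority 2-4: well-formed.
(b) sonority 3-1-2-5: ill-formed.
(c) sonority 2-2: ill-formed.
(d) sonority 5-4-1-4: ill-formed.
(e) sonority 2-1-2-2: ill-formed.
(f) sonority 2-4-4-4: ill-formed.
(g) sonority 4-1-2-2: ill-formed.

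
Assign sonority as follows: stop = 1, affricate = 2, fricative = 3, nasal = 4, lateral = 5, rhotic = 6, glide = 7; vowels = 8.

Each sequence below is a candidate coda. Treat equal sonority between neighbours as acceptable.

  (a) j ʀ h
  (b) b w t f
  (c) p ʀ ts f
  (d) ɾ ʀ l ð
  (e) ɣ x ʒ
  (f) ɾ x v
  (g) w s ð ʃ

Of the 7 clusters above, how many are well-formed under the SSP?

(a) j ʀ h: profile 7-6-3 — obeys.
(b) b w t f: profile 1-7-1-3 — violates.
(c) p ʀ ts f: profile 1-6-2-3 — violates.
(d) ɾ ʀ l ð: profile 6-6-5-3 — obeys.
(e) ɣ x ʒ: profile 3-3-3 — obeys.
(f) ɾ x v: profile 6-3-3 — obeys.
(g) w s ð ʃ: profile 7-3-3-3 — obeys.

5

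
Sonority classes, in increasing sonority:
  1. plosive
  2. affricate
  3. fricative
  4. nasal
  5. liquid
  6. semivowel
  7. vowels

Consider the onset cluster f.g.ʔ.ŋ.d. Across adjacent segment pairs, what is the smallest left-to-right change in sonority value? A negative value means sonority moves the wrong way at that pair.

-3

/f/ is a fricative (sonority 3).
/g/ is a plosive (sonority 1).
/ʔ/ is a plosive (sonority 1).
/ŋ/ is a nasal (sonority 4).
/d/ is a plosive (sonority 1).
/f/→/g/: change -2.
/g/→/ʔ/: change +0.
/ʔ/→/ŋ/: change +3.
/ŋ/→/d/: change -3.
Minimum = -3.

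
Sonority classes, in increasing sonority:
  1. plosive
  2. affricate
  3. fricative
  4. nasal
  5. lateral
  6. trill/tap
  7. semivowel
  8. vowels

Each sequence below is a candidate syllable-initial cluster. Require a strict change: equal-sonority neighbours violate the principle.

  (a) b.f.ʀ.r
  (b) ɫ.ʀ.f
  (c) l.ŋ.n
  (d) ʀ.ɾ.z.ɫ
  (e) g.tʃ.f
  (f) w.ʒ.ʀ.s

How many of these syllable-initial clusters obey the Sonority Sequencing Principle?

(a) 1-3-6-6 → violates
(b) 5-6-3 → violates
(c) 5-4-4 → violates
(d) 6-6-3-5 → violates
(e) 1-2-3 → obeys
(f) 7-3-6-3 → violates

1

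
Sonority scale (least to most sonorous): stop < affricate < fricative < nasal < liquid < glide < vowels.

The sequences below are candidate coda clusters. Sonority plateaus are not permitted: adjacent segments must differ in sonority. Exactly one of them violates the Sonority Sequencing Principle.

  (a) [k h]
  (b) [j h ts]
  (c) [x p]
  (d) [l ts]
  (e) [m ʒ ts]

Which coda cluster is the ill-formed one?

(a) [k h]: profile 1-3 — violates.
(b) [j h ts]: profile 6-3-2 — obeys.
(c) [x p]: profile 3-1 — obeys.
(d) [l ts]: profile 5-2 — obeys.
(e) [m ʒ ts]: profile 4-3-2 — obeys.

a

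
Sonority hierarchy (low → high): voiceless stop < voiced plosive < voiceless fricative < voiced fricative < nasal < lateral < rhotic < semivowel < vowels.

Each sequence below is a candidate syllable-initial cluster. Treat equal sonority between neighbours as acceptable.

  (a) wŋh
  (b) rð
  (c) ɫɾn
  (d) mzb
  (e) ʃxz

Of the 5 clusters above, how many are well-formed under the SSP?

(a) sonority 8-5-3: ill-formed.
(b) sonority 7-4: ill-formed.
(c) sonority 6-7-5: ill-formed.
(d) sonority 5-4-2: ill-formed.
(e) sonority 3-3-4: well-formed.

1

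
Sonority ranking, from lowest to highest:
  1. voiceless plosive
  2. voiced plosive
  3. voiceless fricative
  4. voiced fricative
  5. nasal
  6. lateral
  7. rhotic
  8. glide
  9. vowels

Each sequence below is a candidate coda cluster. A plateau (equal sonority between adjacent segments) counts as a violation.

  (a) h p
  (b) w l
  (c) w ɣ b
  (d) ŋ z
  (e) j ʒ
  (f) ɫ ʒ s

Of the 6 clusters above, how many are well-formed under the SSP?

(a) sonority 3-1: well-formed.
(b) sonority 8-6: well-formed.
(c) sonority 8-4-2: well-formed.
(d) sonority 5-4: well-formed.
(e) sonority 8-4: well-formed.
(f) sonority 6-4-3: well-formed.

6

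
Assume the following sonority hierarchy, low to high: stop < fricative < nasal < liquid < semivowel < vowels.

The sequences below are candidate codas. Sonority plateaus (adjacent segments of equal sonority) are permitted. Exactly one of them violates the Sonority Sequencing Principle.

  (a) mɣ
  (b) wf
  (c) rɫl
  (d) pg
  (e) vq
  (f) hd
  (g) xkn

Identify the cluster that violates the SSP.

g

(a) sonority 3-2: well-formed.
(b) sonority 5-2: well-formed.
(c) sonority 4-4-4: well-formed.
(d) sonority 1-1: well-formed.
(e) sonority 2-1: well-formed.
(f) sonority 2-1: well-formed.
(g) sonority 2-1-3: ill-formed.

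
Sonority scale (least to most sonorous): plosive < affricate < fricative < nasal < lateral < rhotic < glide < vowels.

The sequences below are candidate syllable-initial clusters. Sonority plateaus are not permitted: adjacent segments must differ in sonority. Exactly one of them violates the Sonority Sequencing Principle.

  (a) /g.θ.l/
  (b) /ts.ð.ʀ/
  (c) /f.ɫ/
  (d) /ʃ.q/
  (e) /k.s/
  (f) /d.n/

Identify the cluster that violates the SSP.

d

(a) sonority 1-3-5: well-formed.
(b) sonority 2-3-6: well-formed.
(c) sonority 3-5: well-formed.
(d) sonority 3-1: ill-formed.
(e) sonority 1-3: well-formed.
(f) sonority 1-4: well-formed.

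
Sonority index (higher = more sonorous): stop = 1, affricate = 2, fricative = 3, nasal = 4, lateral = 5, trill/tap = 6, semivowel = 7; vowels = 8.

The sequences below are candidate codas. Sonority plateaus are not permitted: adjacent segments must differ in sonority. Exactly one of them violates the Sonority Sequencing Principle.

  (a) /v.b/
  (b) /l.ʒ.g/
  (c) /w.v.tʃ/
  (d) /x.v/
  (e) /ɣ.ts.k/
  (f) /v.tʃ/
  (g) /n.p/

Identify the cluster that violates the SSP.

d

(a) sonority 3-1: well-formed.
(b) sonority 5-3-1: well-formed.
(c) sonority 7-3-2: well-formed.
(d) sonority 3-3: ill-formed.
(e) sonority 3-2-1: well-formed.
(f) sonority 3-2: well-formed.
(g) sonority 4-1: well-formed.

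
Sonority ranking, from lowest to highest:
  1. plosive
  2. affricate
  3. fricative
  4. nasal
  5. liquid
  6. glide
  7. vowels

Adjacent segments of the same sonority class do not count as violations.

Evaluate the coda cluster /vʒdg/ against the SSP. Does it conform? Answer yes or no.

yes

/v/ — fricative, sonority 3.
/ʒ/ — fricative, sonority 3.
/d/ — plosive, sonority 1.
/g/ — plosive, sonority 1.
The profile 3-3-1-1 is non-increasing (plateaus allowed), so the coda cluster satisfies the SSP.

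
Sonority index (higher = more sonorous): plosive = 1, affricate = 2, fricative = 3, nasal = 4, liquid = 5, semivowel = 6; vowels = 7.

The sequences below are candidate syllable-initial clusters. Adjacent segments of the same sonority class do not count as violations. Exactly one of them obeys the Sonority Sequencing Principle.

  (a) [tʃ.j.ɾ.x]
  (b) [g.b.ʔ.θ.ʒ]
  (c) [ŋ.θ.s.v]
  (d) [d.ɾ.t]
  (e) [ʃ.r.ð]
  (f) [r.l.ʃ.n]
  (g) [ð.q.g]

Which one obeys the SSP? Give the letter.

(a) [tʃ.j.ɾ.x]: profile 2-6-5-3 — violates.
(b) [g.b.ʔ.θ.ʒ]: profile 1-1-1-3-3 — obeys.
(c) [ŋ.θ.s.v]: profile 4-3-3-3 — violates.
(d) [d.ɾ.t]: profile 1-5-1 — violates.
(e) [ʃ.r.ð]: profile 3-5-3 — violates.
(f) [r.l.ʃ.n]: profile 5-5-3-4 — violates.
(g) [ð.q.g]: profile 3-1-1 — violates.

b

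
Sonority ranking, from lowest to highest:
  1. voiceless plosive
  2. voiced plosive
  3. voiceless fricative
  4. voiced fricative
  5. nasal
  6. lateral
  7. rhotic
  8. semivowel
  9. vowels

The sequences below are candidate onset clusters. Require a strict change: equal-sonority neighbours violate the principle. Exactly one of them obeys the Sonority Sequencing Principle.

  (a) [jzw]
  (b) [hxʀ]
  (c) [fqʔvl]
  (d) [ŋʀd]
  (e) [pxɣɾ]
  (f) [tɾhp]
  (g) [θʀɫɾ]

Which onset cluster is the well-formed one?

e

(a) [jzw]: profile 8-4-8 — violates.
(b) [hxʀ]: profile 3-3-7 — violates.
(c) [fqʔvl]: profile 3-1-1-4-6 — violates.
(d) [ŋʀd]: profile 5-7-2 — violates.
(e) [pxɣɾ]: profile 1-3-4-7 — obeys.
(f) [tɾhp]: profile 1-7-3-1 — violates.
(g) [θʀɫɾ]: profile 3-7-6-7 — violates.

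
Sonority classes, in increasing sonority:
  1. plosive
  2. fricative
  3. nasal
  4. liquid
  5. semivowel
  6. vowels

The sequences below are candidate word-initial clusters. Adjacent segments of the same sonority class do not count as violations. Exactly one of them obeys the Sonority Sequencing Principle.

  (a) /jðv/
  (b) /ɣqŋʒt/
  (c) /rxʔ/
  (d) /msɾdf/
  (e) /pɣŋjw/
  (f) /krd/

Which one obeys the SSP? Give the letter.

e

(a) /jðv/: profile 5-2-2 — violates.
(b) /ɣqŋʒt/: profile 2-1-3-2-1 — violates.
(c) /rxʔ/: profile 4-2-1 — violates.
(d) /msɾdf/: profile 3-2-4-1-2 — violates.
(e) /pɣŋjw/: profile 1-2-3-5-5 — obeys.
(f) /krd/: profile 1-4-1 — violates.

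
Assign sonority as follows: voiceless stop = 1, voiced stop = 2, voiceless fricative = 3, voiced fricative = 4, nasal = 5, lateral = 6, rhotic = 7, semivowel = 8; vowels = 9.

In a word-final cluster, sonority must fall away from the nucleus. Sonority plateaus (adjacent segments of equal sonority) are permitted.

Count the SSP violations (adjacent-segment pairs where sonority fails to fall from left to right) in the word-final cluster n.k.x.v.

/n/ — nasal, sonority 5.
/k/ — voiceless stop, sonority 1.
/x/ — voiceless fricative, sonority 3.
/v/ — voiced fricative, sonority 4.
/n/→/k/: 5→1 (falls) — ok.
/k/→/x/: 1→3 (does not fall) — violation.
/x/→/v/: 3→4 (does not fall) — violation.

2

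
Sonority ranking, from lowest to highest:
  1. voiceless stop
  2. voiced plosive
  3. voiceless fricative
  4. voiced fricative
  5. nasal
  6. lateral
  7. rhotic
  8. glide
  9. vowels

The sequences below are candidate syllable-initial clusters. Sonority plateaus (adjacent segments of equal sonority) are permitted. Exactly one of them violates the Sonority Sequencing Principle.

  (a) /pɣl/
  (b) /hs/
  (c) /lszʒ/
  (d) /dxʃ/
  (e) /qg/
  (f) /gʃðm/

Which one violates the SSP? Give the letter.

(a) 1-4-6 → obeys
(b) 3-3 → obeys
(c) 6-3-4-4 → violates
(d) 2-3-3 → obeys
(e) 1-2 → obeys
(f) 2-3-4-5 → obeys

c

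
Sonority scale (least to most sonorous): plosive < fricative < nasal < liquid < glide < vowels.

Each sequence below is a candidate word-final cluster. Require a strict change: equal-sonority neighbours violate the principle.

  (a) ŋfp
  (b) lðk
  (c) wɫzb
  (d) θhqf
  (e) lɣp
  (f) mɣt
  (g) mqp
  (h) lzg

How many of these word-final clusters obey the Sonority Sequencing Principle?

6

(a) ŋfp: profile 3-2-1 — obeys.
(b) lðk: profile 4-2-1 — obeys.
(c) wɫzb: profile 5-4-2-1 — obeys.
(d) θhqf: profile 2-2-1-2 — violates.
(e) lɣp: profile 4-2-1 — obeys.
(f) mɣt: profile 3-2-1 — obeys.
(g) mqp: profile 3-1-1 — violates.
(h) lzg: profile 4-2-1 — obeys.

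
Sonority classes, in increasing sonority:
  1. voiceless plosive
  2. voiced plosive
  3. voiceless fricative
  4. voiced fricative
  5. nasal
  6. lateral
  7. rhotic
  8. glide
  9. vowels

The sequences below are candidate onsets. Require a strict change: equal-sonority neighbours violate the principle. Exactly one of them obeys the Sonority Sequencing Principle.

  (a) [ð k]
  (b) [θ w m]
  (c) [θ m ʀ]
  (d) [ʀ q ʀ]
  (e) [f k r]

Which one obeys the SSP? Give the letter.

c

(a) [ð k]: profile 4-1 — violates.
(b) [θ w m]: profile 3-8-5 — violates.
(c) [θ m ʀ]: profile 3-5-7 — obeys.
(d) [ʀ q ʀ]: profile 7-1-7 — violates.
(e) [f k r]: profile 3-1-7 — violates.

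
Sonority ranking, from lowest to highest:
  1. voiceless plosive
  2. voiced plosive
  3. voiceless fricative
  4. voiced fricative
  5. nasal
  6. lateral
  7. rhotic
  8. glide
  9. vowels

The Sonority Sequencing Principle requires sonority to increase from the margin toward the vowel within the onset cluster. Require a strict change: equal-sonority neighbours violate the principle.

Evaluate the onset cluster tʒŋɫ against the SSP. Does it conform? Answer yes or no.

yes

/t/ — voiceless plosive, sonority 1.
/ʒ/ — voiced fricative, sonority 4.
/ŋ/ — nasal, sonority 5.
/ɫ/ — lateral, sonority 6.
The profile 1-4-5-6 strictly rises, so the onset cluster satisfies the SSP.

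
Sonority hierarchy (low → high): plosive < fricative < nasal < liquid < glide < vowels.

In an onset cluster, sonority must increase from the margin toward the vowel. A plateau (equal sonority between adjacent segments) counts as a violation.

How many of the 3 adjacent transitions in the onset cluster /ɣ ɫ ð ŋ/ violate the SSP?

1

/ɣ/ is a fricative (sonority 2).
/ɫ/ is a liquid (sonority 4).
/ð/ is a fricative (sonority 2).
/ŋ/ is a nasal (sonority 3).
/ɣ/→/ɫ/: 2→4 (rises) — ok.
/ɫ/→/ð/: 4→2 (does not rise) — violation.
/ð/→/ŋ/: 2→3 (rises) — ok.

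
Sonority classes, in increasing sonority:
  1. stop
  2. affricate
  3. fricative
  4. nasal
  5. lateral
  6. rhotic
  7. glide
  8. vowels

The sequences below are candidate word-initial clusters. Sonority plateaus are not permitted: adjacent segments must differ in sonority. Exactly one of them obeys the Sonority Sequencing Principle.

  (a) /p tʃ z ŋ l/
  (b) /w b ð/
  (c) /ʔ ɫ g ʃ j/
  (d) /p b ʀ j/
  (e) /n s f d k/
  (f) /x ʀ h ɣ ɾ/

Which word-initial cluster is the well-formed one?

(a) 1-2-3-4-5 → obeys
(b) 7-1-3 → violates
(c) 1-5-1-3-7 → violates
(d) 1-1-6-7 → violates
(e) 4-3-3-1-1 → violates
(f) 3-6-3-3-6 → violates

a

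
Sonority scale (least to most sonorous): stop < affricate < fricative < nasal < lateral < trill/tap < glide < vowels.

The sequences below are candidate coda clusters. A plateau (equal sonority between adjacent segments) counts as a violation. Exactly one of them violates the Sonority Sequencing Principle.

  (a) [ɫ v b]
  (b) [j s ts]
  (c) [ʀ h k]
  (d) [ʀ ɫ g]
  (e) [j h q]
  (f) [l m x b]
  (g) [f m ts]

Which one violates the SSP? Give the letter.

g

(a) 5-3-1 → obeys
(b) 7-3-2 → obeys
(c) 6-3-1 → obeys
(d) 6-5-1 → obeys
(e) 7-3-1 → obeys
(f) 5-4-3-1 → obeys
(g) 3-4-2 → violates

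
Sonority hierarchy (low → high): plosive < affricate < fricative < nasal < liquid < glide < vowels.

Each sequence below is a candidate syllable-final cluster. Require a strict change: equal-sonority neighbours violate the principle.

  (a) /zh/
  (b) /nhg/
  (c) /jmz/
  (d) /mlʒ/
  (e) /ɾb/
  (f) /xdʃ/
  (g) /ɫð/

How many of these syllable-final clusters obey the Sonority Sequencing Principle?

(a) sonority 3-3: ill-formed.
(b) sonority 4-3-1: well-formed.
(c) sonority 6-4-3: well-formed.
(d) sonority 4-5-3: ill-formed.
(e) sonority 5-1: well-formed.
(f) sonority 3-1-3: ill-formed.
(g) sonority 5-3: well-formed.

4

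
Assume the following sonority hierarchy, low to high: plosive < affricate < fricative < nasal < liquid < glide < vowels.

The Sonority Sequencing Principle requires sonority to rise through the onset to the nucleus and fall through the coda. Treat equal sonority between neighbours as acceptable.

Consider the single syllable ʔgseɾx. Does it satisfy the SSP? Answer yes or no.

yes

Onset: /ʔ/ is a plosive (sonority 1), /g/ is a plosive (sonority 1), /s/ is a fricative (sonority 3); then the nucleus /e/ (sonority 7).
Onset profile 1-1-3-7 — rises to the nucleus.
Coda: /ɾ/ is a liquid (sonority 5), /x/ is a fricative (sonority 3).
Coda profile 7-5-3 — falls from the nucleus.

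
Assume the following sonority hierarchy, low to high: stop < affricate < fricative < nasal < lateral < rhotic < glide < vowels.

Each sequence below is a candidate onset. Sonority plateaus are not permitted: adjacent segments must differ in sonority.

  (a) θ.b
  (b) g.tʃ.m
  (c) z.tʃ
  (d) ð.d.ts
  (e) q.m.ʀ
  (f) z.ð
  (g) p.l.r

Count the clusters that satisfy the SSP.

3

(a) sonority 3-1: ill-formed.
(b) sonority 1-2-4: well-formed.
(c) sonority 3-2: ill-formed.
(d) sonority 3-1-2: ill-formed.
(e) sonority 1-4-6: well-formed.
(f) sonority 3-3: ill-formed.
(g) sonority 1-5-6: well-formed.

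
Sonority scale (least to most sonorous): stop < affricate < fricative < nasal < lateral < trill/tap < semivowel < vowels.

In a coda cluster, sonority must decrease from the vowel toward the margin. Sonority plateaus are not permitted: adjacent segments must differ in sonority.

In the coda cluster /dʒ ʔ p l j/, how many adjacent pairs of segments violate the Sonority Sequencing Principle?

3

/dʒ/ is an affricate (sonority 2).
/ʔ/ is a stop (sonority 1).
/p/ is a stop (sonority 1).
/l/ is a lateral (sonority 5).
/j/ is a semivowel (sonority 7).
/dʒ/→/ʔ/: 2→1 (falls) — ok.
/ʔ/→/p/: 1→1 (plateau) — violation.
/p/→/l/: 1→5 (does not fall) — violation.
/l/→/j/: 5→7 (does not fall) — violation.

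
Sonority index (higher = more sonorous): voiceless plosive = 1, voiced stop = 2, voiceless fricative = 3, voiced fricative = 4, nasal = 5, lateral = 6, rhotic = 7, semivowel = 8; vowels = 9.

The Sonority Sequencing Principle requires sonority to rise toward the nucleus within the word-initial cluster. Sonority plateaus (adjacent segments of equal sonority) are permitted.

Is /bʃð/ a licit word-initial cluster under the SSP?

yes

/b/ is a voiced stop (sonority 2).
/ʃ/ is a voiceless fricative (sonority 3).
/ð/ is a voiced fricative (sonority 4).
The profile 2-3-4 strictly rises, so the word-initial cluster satisfies the SSP.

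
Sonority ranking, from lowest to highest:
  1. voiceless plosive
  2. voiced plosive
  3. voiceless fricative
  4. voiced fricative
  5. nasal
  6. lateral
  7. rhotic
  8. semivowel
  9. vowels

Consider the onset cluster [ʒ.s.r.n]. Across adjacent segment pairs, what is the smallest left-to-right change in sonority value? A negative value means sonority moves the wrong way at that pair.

-2

/ʒ/ — voiced fricative, sonority 4.
/s/ — voiceless fricative, sonority 3.
/r/ — rhotic, sonority 7.
/n/ — nasal, sonority 5.
/ʒ/→/s/: change -1.
/s/→/r/: change +4.
/r/→/n/: change -2.
Minimum = -2.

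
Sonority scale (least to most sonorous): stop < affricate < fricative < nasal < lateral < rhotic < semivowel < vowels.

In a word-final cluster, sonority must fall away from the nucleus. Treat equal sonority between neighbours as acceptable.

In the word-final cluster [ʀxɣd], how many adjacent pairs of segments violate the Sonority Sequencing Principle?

0

/ʀ/ — rhotic, sonority 6.
/x/ — fricative, sonority 3.
/ɣ/ — fricative, sonority 3.
/d/ — stop, sonority 1.
/ʀ/→/x/: 6→3 (falls) — ok.
/x/→/ɣ/: 3→3 (plateau, allowed) — ok.
/ɣ/→/d/: 3→1 (falls) — ok.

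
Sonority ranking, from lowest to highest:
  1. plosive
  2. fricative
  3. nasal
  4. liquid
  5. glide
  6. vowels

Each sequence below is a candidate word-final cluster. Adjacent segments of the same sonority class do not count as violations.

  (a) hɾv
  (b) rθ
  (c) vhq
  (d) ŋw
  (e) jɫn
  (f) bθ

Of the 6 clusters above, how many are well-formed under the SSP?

3

(a) hɾv: profile 2-4-2 — violates.
(b) rθ: profile 4-2 — obeys.
(c) vhq: profile 2-2-1 — obeys.
(d) ŋw: profile 3-5 — violates.
(e) jɫn: profile 5-4-3 — obeys.
(f) bθ: profile 1-2 — violates.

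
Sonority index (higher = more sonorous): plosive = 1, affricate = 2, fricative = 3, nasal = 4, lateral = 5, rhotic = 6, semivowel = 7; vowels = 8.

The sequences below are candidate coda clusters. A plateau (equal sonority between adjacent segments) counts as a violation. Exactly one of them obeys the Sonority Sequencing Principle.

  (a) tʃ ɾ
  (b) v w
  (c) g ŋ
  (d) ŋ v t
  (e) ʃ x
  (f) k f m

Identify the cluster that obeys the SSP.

d

(a) 2-6 → violates
(b) 3-7 → violates
(c) 1-4 → violates
(d) 4-3-1 → obeys
(e) 3-3 → violates
(f) 1-3-4 → violates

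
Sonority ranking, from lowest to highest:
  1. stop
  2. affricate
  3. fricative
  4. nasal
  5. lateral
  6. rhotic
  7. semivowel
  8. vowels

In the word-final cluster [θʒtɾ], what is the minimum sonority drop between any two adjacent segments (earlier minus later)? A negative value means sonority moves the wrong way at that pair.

-5

/θ/: fricative = 3.
/ʒ/: fricative = 3.
/t/: stop = 1.
/ɾ/: rhotic = 6.
/θ/→/ʒ/: change +0.
/ʒ/→/t/: change +2.
/t/→/ɾ/: change -5.
Minimum = -5.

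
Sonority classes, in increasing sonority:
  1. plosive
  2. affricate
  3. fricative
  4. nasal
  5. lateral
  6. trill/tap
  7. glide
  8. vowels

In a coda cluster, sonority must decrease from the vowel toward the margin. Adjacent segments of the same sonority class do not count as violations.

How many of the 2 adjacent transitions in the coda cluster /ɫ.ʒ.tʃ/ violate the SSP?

/ɫ/ — lateral, sonority 5.
/ʒ/ — fricative, sonority 3.
/tʃ/ — affricate, sonority 2.
/ɫ/→/ʒ/: 5→3 (falls) — ok.
/ʒ/→/tʃ/: 3→2 (falls) — ok.

0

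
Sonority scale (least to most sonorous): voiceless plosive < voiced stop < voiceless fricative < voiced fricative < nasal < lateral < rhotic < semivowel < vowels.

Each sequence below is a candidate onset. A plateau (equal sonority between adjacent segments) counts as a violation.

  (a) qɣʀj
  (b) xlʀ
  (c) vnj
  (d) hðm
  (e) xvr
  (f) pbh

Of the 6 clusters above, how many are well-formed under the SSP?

6

(a) qɣʀj: profile 1-4-7-8 — obeys.
(b) xlʀ: profile 3-6-7 — obeys.
(c) vnj: profile 4-5-8 — obeys.
(d) hðm: profile 3-4-5 — obeys.
(e) xvr: profile 3-4-7 — obeys.
(f) pbh: profile 1-2-3 — obeys.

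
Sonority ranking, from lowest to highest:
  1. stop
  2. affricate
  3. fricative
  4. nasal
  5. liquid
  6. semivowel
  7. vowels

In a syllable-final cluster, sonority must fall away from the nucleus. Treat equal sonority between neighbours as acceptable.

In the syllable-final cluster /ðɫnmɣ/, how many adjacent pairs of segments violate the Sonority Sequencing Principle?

/ð/ — fricative, sonority 3.
/ɫ/ — liquid, sonority 5.
/n/ — nasal, sonority 4.
/m/ — nasal, sonority 4.
/ɣ/ — fricative, sonority 3.
/ð/→/ɫ/: 3→5 (does not fall) — violation.
/ɫ/→/n/: 5→4 (falls) — ok.
/n/→/m/: 4→4 (plateau, allowed) — ok.
/m/→/ɣ/: 4→3 (falls) — ok.

1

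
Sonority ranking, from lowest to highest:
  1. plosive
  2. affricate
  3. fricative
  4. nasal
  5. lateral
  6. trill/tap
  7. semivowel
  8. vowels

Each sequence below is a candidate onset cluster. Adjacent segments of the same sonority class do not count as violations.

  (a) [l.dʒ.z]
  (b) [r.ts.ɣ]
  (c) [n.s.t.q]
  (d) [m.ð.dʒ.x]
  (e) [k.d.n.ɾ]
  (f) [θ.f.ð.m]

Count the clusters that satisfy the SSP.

2

(a) [l.dʒ.z]: profile 5-2-3 — violates.
(b) [r.ts.ɣ]: profile 6-2-3 — violates.
(c) [n.s.t.q]: profile 4-3-1-1 — violates.
(d) [m.ð.dʒ.x]: profile 4-3-2-3 — violates.
(e) [k.d.n.ɾ]: profile 1-1-4-6 — obeys.
(f) [θ.f.ð.m]: profile 3-3-3-4 — obeys.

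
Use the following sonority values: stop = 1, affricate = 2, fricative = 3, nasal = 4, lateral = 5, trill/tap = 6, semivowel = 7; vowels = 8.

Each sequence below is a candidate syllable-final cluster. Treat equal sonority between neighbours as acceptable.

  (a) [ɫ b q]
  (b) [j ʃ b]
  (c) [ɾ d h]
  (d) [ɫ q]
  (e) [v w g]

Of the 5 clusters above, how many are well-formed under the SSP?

(a) 5-1-1 → obeys
(b) 7-3-1 → obeys
(c) 6-1-3 → violates
(d) 5-1 → obeys
(e) 3-7-1 → violates

3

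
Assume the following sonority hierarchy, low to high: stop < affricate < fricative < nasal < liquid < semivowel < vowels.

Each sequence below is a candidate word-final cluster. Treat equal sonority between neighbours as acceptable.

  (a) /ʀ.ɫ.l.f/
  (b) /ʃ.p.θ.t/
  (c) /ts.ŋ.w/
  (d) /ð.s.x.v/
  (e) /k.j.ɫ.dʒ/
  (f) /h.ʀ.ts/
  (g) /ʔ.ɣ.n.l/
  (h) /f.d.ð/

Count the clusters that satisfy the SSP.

2

(a) sonority 5-5-5-3: well-formed.
(b) sonority 3-1-3-1: ill-formed.
(c) sonority 2-4-6: ill-formed.
(d) sonority 3-3-3-3: well-formed.
(e) sonority 1-6-5-2: ill-formed.
(f) sonority 3-5-2: ill-formed.
(g) sonority 1-3-4-5: ill-formed.
(h) sonority 3-1-3: ill-formed.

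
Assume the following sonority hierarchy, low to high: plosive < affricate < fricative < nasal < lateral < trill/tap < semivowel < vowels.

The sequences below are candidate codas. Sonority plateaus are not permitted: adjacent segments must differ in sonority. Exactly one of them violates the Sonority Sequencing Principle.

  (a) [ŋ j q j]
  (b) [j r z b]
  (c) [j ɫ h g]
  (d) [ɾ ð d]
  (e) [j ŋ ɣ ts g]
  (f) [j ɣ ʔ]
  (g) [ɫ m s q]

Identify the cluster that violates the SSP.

a

(a) 4-7-1-7 → violates
(b) 7-6-3-1 → obeys
(c) 7-5-3-1 → obeys
(d) 6-3-1 → obeys
(e) 7-4-3-2-1 → obeys
(f) 7-3-1 → obeys
(g) 5-4-3-1 → obeys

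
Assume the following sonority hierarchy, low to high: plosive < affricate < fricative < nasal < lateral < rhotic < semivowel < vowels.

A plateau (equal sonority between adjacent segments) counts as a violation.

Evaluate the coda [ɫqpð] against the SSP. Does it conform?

no

/ɫ/ is a lateral (sonority 5).
/q/ is a plosive (sonority 1).
/p/ is a plosive (sonority 1).
/ð/ is a fricative (sonority 3).
The profile is 5-1-1-3. Between /q/ (1) and /p/ (1) sonority does not fall, so the cluster violates the SSP.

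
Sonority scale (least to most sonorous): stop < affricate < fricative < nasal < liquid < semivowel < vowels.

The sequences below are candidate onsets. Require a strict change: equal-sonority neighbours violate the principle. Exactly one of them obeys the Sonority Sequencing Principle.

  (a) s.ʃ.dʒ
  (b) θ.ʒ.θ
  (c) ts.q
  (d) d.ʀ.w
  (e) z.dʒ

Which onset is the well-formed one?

(a) sonority 3-3-2: ill-formed.
(b) sonority 3-3-3: ill-formed.
(c) sonority 2-1: ill-formed.
(d) sonority 1-5-6: well-formed.
(e) sonority 3-2: ill-formed.

d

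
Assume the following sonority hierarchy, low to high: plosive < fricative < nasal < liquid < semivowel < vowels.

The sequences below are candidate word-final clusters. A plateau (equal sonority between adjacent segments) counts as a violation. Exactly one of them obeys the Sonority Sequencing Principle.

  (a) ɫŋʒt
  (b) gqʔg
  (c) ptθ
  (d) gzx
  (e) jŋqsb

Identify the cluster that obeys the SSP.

a

(a) 4-3-2-1 → obeys
(b) 1-1-1-1 → violates
(c) 1-1-2 → violates
(d) 1-2-2 → violates
(e) 5-3-1-2-1 → violates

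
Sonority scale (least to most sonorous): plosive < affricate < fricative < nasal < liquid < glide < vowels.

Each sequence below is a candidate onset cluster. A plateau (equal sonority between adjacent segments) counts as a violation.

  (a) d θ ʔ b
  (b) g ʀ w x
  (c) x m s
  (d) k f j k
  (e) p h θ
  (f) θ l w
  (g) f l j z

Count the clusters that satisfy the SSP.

(a) sonority 1-3-1-1: ill-formed.
(b) sonority 1-5-6-3: ill-formed.
(c) sonority 3-4-3: ill-formed.
(d) sonority 1-3-6-1: ill-formed.
(e) sonority 1-3-3: ill-formed.
(f) sonority 3-5-6: well-formed.
(g) sonority 3-5-6-3: ill-formed.

1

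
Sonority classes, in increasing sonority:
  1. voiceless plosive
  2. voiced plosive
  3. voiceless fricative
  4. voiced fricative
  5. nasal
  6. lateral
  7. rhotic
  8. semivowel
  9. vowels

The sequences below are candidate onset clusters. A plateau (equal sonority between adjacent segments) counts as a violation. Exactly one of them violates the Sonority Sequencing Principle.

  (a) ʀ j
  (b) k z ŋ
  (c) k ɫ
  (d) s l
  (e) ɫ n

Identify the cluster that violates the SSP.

(a) ʀ j: profile 7-8 — obeys.
(b) k z ŋ: profile 1-4-5 — obeys.
(c) k ɫ: profile 1-6 — obeys.
(d) s l: profile 3-6 — obeys.
(e) ɫ n: profile 6-5 — violates.

e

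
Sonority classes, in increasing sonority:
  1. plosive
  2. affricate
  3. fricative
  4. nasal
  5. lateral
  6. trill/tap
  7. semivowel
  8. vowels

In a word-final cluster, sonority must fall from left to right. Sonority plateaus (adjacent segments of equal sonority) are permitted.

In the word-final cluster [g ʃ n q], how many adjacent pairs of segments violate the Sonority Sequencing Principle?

/g/ — plosive, sonority 1.
/ʃ/ — fricative, sonority 3.
/n/ — nasal, sonority 4.
/q/ — plosive, sonority 1.
/g/→/ʃ/: 1→3 (does not fall) — violation.
/ʃ/→/n/: 3→4 (does not fall) — violation.
/n/→/q/: 4→1 (falls) — ok.

2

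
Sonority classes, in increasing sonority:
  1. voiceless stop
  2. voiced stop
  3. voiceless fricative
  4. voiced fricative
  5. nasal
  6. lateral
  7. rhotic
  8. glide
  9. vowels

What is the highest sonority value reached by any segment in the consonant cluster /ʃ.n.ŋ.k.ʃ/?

/ʃ/ is a voiceless fricative (sonority 3).
/n/ is a nasal (sonority 5).
/ŋ/ is a nasal (sonority 5).
/k/ is a voiceless stop (sonority 1).
/ʃ/ is a voiceless fricative (sonority 3).
The maximum is 5.

5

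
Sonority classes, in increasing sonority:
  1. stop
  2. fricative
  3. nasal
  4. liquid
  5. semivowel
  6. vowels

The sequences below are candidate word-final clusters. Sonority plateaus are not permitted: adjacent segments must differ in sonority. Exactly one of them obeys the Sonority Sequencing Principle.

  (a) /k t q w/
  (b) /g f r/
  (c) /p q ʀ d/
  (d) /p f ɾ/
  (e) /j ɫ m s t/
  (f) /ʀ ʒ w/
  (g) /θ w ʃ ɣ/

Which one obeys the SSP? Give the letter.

e

(a) /k t q w/: profile 1-1-1-5 — violates.
(b) /g f r/: profile 1-2-4 — violates.
(c) /p q ʀ d/: profile 1-1-4-1 — violates.
(d) /p f ɾ/: profile 1-2-4 — violates.
(e) /j ɫ m s t/: profile 5-4-3-2-1 — obeys.
(f) /ʀ ʒ w/: profile 4-2-5 — violates.
(g) /θ w ʃ ɣ/: profile 2-5-2-2 — violates.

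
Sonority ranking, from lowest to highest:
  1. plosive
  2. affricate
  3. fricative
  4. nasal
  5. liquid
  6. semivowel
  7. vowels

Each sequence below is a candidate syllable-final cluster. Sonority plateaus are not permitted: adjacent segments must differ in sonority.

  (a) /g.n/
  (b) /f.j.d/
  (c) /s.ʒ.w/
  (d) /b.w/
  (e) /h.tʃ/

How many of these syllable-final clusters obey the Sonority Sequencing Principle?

1

(a) 1-4 → violates
(b) 3-6-1 → violates
(c) 3-3-6 → violates
(d) 1-6 → violates
(e) 3-2 → obeys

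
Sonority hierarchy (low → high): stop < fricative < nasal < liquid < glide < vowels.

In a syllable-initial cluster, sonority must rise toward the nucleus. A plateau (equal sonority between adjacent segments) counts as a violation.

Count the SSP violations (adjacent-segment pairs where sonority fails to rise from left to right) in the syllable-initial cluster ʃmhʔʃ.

/ʃ/ is a fricative (sonority 2).
/m/ is a nasal (sonority 3).
/h/ is a fricative (sonority 2).
/ʔ/ is a stop (sonority 1).
/ʃ/ is a fricative (sonority 2).
/ʃ/→/m/: 2→3 (rises) — ok.
/m/→/h/: 3→2 (does not rise) — violation.
/h/→/ʔ/: 2→1 (does not rise) — violation.
/ʔ/→/ʃ/: 1→2 (rises) — ok.

2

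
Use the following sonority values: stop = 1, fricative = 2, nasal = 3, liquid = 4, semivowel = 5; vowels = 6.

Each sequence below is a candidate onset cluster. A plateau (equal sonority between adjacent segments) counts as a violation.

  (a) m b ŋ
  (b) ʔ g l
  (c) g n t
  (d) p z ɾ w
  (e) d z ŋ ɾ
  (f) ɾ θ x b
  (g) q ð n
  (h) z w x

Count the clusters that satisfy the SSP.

(a) sonority 3-1-3: ill-formed.
(b) sonority 1-1-4: ill-formed.
(c) sonority 1-3-1: ill-formed.
(d) sonority 1-2-4-5: well-formed.
(e) sonority 1-2-3-4: well-formed.
(f) sonority 4-2-2-1: ill-formed.
(g) sonority 1-2-3: well-formed.
(h) sonority 2-5-2: ill-formed.

3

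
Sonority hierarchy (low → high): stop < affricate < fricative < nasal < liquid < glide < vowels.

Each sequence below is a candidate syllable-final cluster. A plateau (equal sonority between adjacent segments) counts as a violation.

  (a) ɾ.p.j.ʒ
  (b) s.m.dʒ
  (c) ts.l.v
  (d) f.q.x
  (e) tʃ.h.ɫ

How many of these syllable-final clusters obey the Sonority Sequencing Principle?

(a) ɾ.p.j.ʒ: profile 5-1-6-3 — violates.
(b) s.m.dʒ: profile 3-4-2 — violates.
(c) ts.l.v: profile 2-5-3 — violates.
(d) f.q.x: profile 3-1-3 — violates.
(e) tʃ.h.ɫ: profile 2-3-5 — violates.

0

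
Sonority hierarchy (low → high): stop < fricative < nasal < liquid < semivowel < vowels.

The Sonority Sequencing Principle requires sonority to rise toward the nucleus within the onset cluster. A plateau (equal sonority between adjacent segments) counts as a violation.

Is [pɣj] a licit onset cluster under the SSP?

/p/: stop = 1.
/ɣ/: fricative = 2.
/j/: semivowel = 5.
The profile 1-2-5 strictly rises, so the onset cluster satisfies the SSP.

yes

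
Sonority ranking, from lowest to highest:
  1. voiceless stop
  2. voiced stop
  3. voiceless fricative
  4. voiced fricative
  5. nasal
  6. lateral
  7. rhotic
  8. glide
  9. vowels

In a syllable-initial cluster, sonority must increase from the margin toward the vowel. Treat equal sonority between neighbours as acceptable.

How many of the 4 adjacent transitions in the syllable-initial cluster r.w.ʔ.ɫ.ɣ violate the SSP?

/r/ is a rhotic (sonority 7).
/w/ is a glide (sonority 8).
/ʔ/ is a voiceless stop (sonority 1).
/ɫ/ is a lateral (sonority 6).
/ɣ/ is a voiced fricative (sonority 4).
/r/→/w/: 7→8 (rises) — ok.
/w/→/ʔ/: 8→1 (does not rise) — violation.
/ʔ/→/ɫ/: 1→6 (rises) — ok.
/ɫ/→/ɣ/: 6→4 (does not rise) — violation.

2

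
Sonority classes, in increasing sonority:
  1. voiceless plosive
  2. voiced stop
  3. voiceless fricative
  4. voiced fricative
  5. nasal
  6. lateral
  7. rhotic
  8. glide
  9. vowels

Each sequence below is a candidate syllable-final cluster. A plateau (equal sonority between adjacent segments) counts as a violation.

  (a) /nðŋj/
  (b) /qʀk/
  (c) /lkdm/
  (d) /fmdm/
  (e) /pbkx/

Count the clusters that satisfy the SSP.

0

(a) 5-4-5-8 → violates
(b) 1-7-1 → violates
(c) 6-1-2-5 → violates
(d) 3-5-2-5 → violates
(e) 1-2-1-3 → violates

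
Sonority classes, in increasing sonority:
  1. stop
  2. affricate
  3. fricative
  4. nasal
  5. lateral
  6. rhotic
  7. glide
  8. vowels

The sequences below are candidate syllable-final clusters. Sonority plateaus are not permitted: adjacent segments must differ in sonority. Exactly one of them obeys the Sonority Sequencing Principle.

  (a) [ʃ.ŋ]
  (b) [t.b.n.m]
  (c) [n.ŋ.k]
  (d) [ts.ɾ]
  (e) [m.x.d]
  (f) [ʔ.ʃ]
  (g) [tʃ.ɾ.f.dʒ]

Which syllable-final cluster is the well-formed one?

(a) [ʃ.ŋ]: profile 3-4 — violates.
(b) [t.b.n.m]: profile 1-1-4-4 — violates.
(c) [n.ŋ.k]: profile 4-4-1 — violates.
(d) [ts.ɾ]: profile 2-6 — violates.
(e) [m.x.d]: profile 4-3-1 — obeys.
(f) [ʔ.ʃ]: profile 1-3 — violates.
(g) [tʃ.ɾ.f.dʒ]: profile 2-6-3-2 — violates.

e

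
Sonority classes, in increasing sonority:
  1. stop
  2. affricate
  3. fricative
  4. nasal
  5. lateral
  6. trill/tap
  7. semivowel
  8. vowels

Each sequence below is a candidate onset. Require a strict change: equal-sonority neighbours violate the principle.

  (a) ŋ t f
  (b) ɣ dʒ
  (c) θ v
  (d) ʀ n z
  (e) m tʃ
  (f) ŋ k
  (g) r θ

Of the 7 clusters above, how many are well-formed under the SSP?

0

(a) ŋ t f: profile 4-1-3 — violates.
(b) ɣ dʒ: profile 3-2 — violates.
(c) θ v: profile 3-3 — violates.
(d) ʀ n z: profile 6-4-3 — violates.
(e) m tʃ: profile 4-2 — violates.
(f) ŋ k: profile 4-1 — violates.
(g) r θ: profile 6-3 — violates.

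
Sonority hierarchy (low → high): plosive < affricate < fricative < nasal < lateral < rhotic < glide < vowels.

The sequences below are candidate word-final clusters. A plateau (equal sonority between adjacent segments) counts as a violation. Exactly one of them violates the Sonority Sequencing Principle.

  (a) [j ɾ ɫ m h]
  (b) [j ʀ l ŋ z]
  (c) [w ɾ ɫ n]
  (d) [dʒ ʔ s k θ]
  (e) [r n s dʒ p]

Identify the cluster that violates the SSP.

(a) sonority 7-6-5-4-3: well-formed.
(b) sonority 7-6-5-4-3: well-formed.
(c) sonority 7-6-5-4: well-formed.
(d) sonority 2-1-3-1-3: ill-formed.
(e) sonority 6-4-3-2-1: well-formed.

d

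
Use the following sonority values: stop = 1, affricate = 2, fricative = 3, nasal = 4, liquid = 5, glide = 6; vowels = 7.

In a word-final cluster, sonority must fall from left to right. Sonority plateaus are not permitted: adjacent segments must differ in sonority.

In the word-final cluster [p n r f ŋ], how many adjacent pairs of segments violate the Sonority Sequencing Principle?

/p/: stop = 1.
/n/: nasal = 4.
/r/: liquid = 5.
/f/: fricative = 3.
/ŋ/: nasal = 4.
/p/→/n/: 1→4 (does not fall) — violation.
/n/→/r/: 4→5 (does not fall) — violation.
/r/→/f/: 5→3 (falls) — ok.
/f/→/ŋ/: 3→4 (does not fall) — violation.

3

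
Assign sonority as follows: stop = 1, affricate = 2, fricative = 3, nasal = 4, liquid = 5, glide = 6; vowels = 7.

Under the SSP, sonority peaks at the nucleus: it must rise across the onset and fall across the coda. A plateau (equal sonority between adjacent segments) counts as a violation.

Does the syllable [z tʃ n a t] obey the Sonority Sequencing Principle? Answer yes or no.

Onset: /z/ is a fricative (sonority 3), /tʃ/ is an affricate (sonority 2), /n/ is a nasal (sonority 4); then the nucleus /a/ (sonority 7).
Onset profile 3-2-4-7 — does not strictly rise throughout.
Coda: /t/ is a stop (sonority 1).
Coda profile 7-1 — falls from the nucleus.

no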